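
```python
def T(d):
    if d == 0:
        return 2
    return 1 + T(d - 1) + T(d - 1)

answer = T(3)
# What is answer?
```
Call trace (a repeated sub-call is expanded the first time; later identical calls just restate its return value):
T(d=3)
  T(d=2)
    T(d=1)
      T(d=0)
      -> return 2
      T(d=0)
      -> return 2
    -> return 5
    T(d=1) -> return 5  (same call as traced above)
  -> return 11
  T(d=2) -> return 11  (same call as traced above)
-> return 23

Final answer: 23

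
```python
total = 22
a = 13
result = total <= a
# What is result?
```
Trace:
  total=22
  total=22, a=13
  total=22, a=13, result=False

Final answer: False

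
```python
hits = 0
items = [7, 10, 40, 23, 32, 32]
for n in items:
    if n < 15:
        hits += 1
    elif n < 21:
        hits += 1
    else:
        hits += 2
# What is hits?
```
Trace:
  hits=0
  hits=1, n=7
  hits=2, n=10
  hits=4, n=40
  hits=6, n=23
  hits=8, n=32
  hits=10, n=32

Final answer: 10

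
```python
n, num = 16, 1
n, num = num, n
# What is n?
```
Trace:
  n=16, num=1
  n=1, num=16

Final answer: 1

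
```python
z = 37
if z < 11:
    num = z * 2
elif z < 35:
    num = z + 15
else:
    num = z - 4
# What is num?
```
Trace:
  z=37
  z=37, num=33

Final answer: 33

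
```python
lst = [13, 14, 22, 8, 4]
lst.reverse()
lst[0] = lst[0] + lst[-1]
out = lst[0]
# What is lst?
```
Trace:
  lst=[13, 14, 22, 8, 4]
  lst=[4, 8, 22, 14, 13]
  lst=[17, 8, 22, 14, 13]
  lst=[17, 8, 22, 14, 13], out=17

Final answer: [17, 8, 22, 14, 13]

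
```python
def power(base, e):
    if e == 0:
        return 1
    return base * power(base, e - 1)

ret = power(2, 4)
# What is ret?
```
Call trace:
power(base=2, e=4)
  power(base=2, e=3)
    power(base=2, e=2)
      power(base=2, e=1)
        power(base=2, e=0)
        -> return 1
      -> return 2
    -> return 4
  -> return 8
-> return 16

Final answer: 16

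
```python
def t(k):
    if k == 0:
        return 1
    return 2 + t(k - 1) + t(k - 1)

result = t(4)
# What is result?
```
Call trace (a repeated sub-call is expanded the first time; later identical calls just restate its return value):
t(k=4)
  t(k=3)
    t(k=2)
      t(k=1)
        t(k=0)
        -> return 1
        t(k=0)
        -> return 1
      -> return 4
      t(k=1) -> return 4  (same call as traced above)
    -> return 10
    t(k=2) -> return 10  (same call as traced above)
  -> return 22
  t(k=3) -> return 22  (same call as traced above)
-> return 46

Final answer: 46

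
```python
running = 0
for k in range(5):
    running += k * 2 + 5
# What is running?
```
Trace:
  running=0
  running=5, k=0
  running=12, k=1
  running=21, k=2
  running=32, k=3
  running=45, k=4

Final answer: 45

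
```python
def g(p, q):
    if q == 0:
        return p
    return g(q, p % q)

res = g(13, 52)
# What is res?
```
Call trace:
g(p=13, q=52)
  g(p=52, q=13)
    g(p=13, q=0)
    -> return 13
  -> return 13
-> return 13

Final answer: 13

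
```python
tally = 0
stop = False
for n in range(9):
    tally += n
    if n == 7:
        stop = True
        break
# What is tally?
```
Trace:
  tally=0
  tally=0, stop=False
  tally=0, stop=False, n=0
  tally=1, stop=False, n=1
  tally=3, stop=False, n=2
  tally=6, stop=False, n=3
  tally=10, stop=False, n=4
  tally=15, stop=False, n=5
  tally=21, stop=False, n=6
  tally=28, stop=True, n=7

Final answer: 28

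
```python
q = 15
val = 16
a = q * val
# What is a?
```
Trace:
  q=15
  q=15, val=16
  q=15, val=16, a=240

Final answer: 240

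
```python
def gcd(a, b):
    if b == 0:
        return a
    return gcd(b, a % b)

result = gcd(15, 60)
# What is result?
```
Call trace:
gcd(a=15, b=60)
  gcd(a=60, b=15)
    gcd(a=15, b=0)
    -> return 15
  -> return 15
-> return 15

Final answer: 15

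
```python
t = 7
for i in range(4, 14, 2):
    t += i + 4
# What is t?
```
Trace:
  t=7
  t=15, i=4
  t=25, i=6
  t=37, i=8
  t=51, i=10
  t=67, i=12

Final answer: 67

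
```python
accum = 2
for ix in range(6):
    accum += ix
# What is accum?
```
Trace:
  accum=2
  accum=2, ix=0
  accum=3, ix=1
  accum=5, ix=2
  accum=8, ix=3
  accum=12, ix=4
  accum=17, ix=5

Final answer: 17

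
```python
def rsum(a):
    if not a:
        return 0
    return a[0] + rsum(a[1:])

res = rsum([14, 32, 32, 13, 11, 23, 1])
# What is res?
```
Call trace:
rsum(a=[14, 32, 32, 13, 11, 23, 1])
  rsum(a=[32, 32, 13, 11, 23, 1])
    rsum(a=[32, 13, 11, 23, 1])
      rsum(a=[13, 11, 23, 1])
        rsum(a=[11, 23, 1])
          rsum(a=[23, 1])
            rsum(a=[1])
              rsum(a=[])
              -> return 0
            -> return 1
          -> return 24
        -> return 35
      -> return 48
    -> return 80
  -> return 112
-> return 126

Final answer: 126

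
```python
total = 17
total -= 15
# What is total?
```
Trace:
  total=17
  total=2

Final answer: 2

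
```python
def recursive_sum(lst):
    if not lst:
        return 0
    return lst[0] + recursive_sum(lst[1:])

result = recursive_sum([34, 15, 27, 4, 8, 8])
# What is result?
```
Call trace:
recursive_sum(lst=[34, 15, 27, 4, 8, 8])
  recursive_sum(lst=[15, 27, 4, 8, 8])
    recursive_sum(lst=[27, 4, 8, 8])
      recursive_sum(lst=[4, 8, 8])
        recursive_sum(lst=[8, 8])
          recursive_sum(lst=[8])
            recursive_sum(lst=[])
            -> return 0
          -> return 8
        -> return 16
      -> return 20
    -> return 47
  -> return 62
-> return 96

Final answer: 96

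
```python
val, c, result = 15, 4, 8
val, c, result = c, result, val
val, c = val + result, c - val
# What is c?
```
Trace:
  val=15, c=4, result=8
  val=4, c=8, result=15
  val=19, c=4, result=15

Final answer: 4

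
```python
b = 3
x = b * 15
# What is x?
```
Trace:
  b=3
  b=3, x=45

Final answer: 45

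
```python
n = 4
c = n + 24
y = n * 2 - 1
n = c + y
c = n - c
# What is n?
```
Trace:
  n=4
  n=4, c=28
  n=4, c=28, y=7
  n=35, c=28, y=7
  n=35, c=7, y=7

Final answer: 35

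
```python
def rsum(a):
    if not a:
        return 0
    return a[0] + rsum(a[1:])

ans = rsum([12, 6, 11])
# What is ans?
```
Call trace:
rsum(a=[12, 6, 11])
  rsum(a=[6, 11])
    rsum(a=[11])
      rsum(a=[])
      -> return 0
    -> return 11
  -> return 17
-> return 29

Final answer: 29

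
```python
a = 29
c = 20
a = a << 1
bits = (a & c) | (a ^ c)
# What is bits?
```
Trace:
  a=29
  a=29, c=20
  a=58, c=20
  a=58, c=20, bits=62

Final answer: 62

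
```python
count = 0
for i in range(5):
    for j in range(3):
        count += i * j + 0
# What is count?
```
Trace:
  count=0
  count=0, i=0, j=0
  count=0, i=0, j=1
  count=0, i=0, j=2
  count=0, i=1, j=0
  count=1, i=1, j=1
  count=3, i=1, j=2
  count=3, i=2, j=0
  count=5, i=2, j=1
  count=9, i=2, j=2
  count=9, i=3, j=0
  count=12, i=3, j=1
  count=18, i=3, j=2
  count=18, i=4, j=0
  count=22, i=4, j=1
  count=30, i=4, j=2

Final answer: 30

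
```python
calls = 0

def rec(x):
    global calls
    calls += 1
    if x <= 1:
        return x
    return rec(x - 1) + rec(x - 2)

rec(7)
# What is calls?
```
Call trace (a repeated sub-call is expanded the first time; later identical calls just restate its return value):
rec(x=7)
  rec(x=6)
    rec(x=5)
      rec(x=4)
        rec(x=3)
          rec(x=2)
            rec(x=1)
            -> return 1
            rec(x=0)
            -> return 0
          -> return 1
          rec(x=1)
          -> return 1
        -> return 2
        rec(x=2) -> return 1  (same call as traced above)
      -> return 3
      rec(x=3) -> return 2  (same call as traced above)
    -> return 5
    rec(x=4) -> return 3  (same call as traced above)
  -> return 8
  rec(x=5) -> return 5  (same call as traced above)
-> return 13

calls is incremented once per call, so count the calls in each subtree. Let C(x) = number of calls made by rec(x).
C(0) = C(1) = 1 (base case, no recursion); C(x) = 1 + C(x - 1) + C(x - 2) otherwise.
C(2) = 1 + C(1) + C(0) = 1 + 1 + 1 = 3
C(3) = 1 + C(2) + C(1) = 1 + 3 + 1 = 5
C(4) = 1 + C(3) + C(2) = 1 + 5 + 3 = 9
C(5) = 1 + C(4) + C(3) = 1 + 9 + 5 = 15
C(6) = 1 + C(5) + C(4) = 1 + 15 + 9 = 25
C(7) = 1 + C(6) + C(5) = 1 + 25 + 15 = 41
calls = C(7) = 41

Final answer: 41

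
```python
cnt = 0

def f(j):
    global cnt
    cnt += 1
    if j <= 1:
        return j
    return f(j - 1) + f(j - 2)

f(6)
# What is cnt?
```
Call trace (a repeated sub-call is expanded the first time; later identical calls just restate its return value):
f(j=6)
  f(j=5)
    f(j=4)
      f(j=3)
        f(j=2)
          f(j=1)
          -> return 1
          f(j=0)
          -> return 0
        -> return 1
        f(j=1)
        -> return 1
      -> return 2
      f(j=2) -> return 1  (same call as traced above)
    -> return 3
    f(j=3) -> return 2  (same call as traced above)
  -> return 5
  f(j=4) -> return 3  (same call as traced above)
-> return 8

cnt is incremented once per call, so count the calls in each subtree. Let C(j) = number of calls made by f(j).
C(0) = C(1) = 1 (base case, no recursion); C(j) = 1 + C(j - 1) + C(j - 2) otherwise.
C(2) = 1 + C(1) + C(0) = 1 + 1 + 1 = 3
C(3) = 1 + C(2) + C(1) = 1 + 3 + 1 = 5
C(4) = 1 + C(3) + C(2) = 1 + 5 + 3 = 9
C(5) = 1 + C(4) + C(3) = 1 + 9 + 5 = 15
C(6) = 1 + C(5) + C(4) = 1 + 15 + 9 = 25
cnt = C(6) = 25

Final answer: 25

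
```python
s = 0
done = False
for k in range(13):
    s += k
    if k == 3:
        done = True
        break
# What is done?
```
Trace:
  s=0
  s=0, done=False
  s=0, done=False, k=0
  s=1, done=False, k=1
  s=3, done=False, k=2
  s=6, done=True, k=3

Final answer: True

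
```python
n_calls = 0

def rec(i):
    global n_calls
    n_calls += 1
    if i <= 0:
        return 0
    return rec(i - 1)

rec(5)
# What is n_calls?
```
Call trace:
rec(i=5)
  rec(i=4)
    rec(i=3)
      rec(i=2)
        rec(i=1)
          rec(i=0)
          -> return 0
        -> return 0
      -> return 0
    -> return 0
  -> return 0
-> return 0

n_calls is incremented once per call. rec is entered once for each i = 5, 4, 3, 2, 1, 0 (the i <= 0 call returns without recursing), i.e. 5 + 1 calls.
n_calls = 6

Final answer: 6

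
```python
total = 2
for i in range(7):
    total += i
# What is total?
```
Trace:
  total=2
  total=2, i=0
  total=3, i=1
  total=5, i=2
  total=8, i=3
  total=12, i=4
  total=17, i=5
  total=23, i=6

Final answer: 23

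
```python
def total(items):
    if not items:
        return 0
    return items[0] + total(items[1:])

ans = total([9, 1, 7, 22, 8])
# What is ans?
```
Call trace:
total(items=[9, 1, 7, 22, 8])
  total(items=[1, 7, 22, 8])
    total(items=[7, 22, 8])
      total(items=[22, 8])
        total(items=[8])
          total(items=[])
          -> return 0
        -> return 8
      -> return 30
    -> return 37
  -> return 38
-> return 47

Final answer: 47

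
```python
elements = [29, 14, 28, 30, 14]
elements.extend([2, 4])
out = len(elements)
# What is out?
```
Trace:
  elements=[29, 14, 28, 30, 14]
  elements=[29, 14, 28, 30, 14, 2, 4]
  elements=[29, 14, 28, 30, 14, 2, 4], out=7

Final answer: 7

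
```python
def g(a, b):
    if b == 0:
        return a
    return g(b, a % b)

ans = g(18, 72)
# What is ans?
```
Call trace:
g(a=18, b=72)
  g(a=72, b=18)
    g(a=18, b=0)
    -> return 18
  -> return 18
-> return 18

Final answer: 18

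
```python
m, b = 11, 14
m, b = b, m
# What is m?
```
Trace:
  m=11, b=14
  m=14, b=11

Final answer: 14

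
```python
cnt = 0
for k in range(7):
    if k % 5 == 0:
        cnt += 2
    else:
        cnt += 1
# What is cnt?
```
Trace:
  cnt=0
  cnt=2, k=0
  cnt=3, k=1
  cnt=4, k=2
  cnt=5, k=3
  cnt=6, k=4
  cnt=8, k=5
  cnt=9, k=6

Final answer: 9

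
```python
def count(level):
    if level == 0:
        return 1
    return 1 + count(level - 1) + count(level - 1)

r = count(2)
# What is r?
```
Call trace (a repeated sub-call is expanded the first time; later identical calls just restate its return value):
count(level=2)
  count(level=1)
    count(level=0)
    -> return 1
    count(level=0)
    -> return 1
  -> return 3
  count(level=1) -> return 3  (same call as traced above)
-> return 7

Final answer: 7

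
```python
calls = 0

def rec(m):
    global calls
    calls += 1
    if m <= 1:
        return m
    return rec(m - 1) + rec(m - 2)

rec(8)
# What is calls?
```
Call trace (a repeated sub-call is expanded the first time; later identical calls just restate its return value):
rec(m=8)
  rec(m=7)
    rec(m=6)
      rec(m=5)
        rec(m=4)
          rec(m=3)
            rec(m=2)
              rec(m=1)
              -> return 1
              rec(m=0)
              -> return 0
            -> return 1
            rec(m=1)
            -> return 1
          -> return 2
          rec(m=2) -> return 1  (same call as traced above)
        -> return 3
        rec(m=3) -> return 2  (same call as traced above)
      -> return 5
      rec(m=4) -> return 3  (same call as traced above)
    -> return 8
    rec(m=5) -> return 5  (same call as traced above)
  -> return 13
  rec(m=6) -> return 8  (same call as traced above)
-> return 21

calls is incremented once per call, so count the calls in each subtree. Let C(m) = number of calls made by rec(m).
C(0) = C(1) = 1 (base case, no recursion); C(m) = 1 + C(m - 1) + C(m - 2) otherwise.
C(2) = 1 + C(1) + C(0) = 1 + 1 + 1 = 3
C(3) = 1 + C(2) + C(1) = 1 + 3 + 1 = 5
C(4) = 1 + C(3) + C(2) = 1 + 5 + 3 = 9
C(5) = 1 + C(4) + C(3) = 1 + 9 + 5 = 15
C(6) = 1 + C(5) + C(4) = 1 + 15 + 9 = 25
C(7) = 1 + C(6) + C(5) = 1 + 25 + 15 = 41
C(8) = 1 + C(7) + C(6) = 1 + 41 + 25 = 67
calls = C(8) = 67

Final answer: 67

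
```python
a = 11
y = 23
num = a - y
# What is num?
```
Trace:
  a=11
  a=11, y=23
  a=11, y=23, num=-12

Final answer: -12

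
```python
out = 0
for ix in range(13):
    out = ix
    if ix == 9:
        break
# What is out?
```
Trace:
  out=0
  out=0, ix=0
  out=1, ix=1
  out=2, ix=2
  out=3, ix=3
  out=4, ix=4
  out=5, ix=5
  out=6, ix=6
  out=7, ix=7
  out=8, ix=8
  out=9, ix=9

Final answer: 9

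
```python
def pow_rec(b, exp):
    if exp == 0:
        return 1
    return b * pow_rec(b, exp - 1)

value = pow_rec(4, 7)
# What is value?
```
Call trace:
pow_rec(b=4, exp=7)
  pow_rec(b=4, exp=6)
    pow_rec(b=4, exp=5)
      pow_rec(b=4, exp=4)
        pow_rec(b=4, exp=3)
          pow_rec(b=4, exp=2)
            pow_rec(b=4, exp=1)
              pow_rec(b=4, exp=0)
              -> return 1
            -> return 4
          -> return 16
        -> return 64
      -> return 256
    -> return 1024
  -> return 4096
-> return 16384

Final answer: 16384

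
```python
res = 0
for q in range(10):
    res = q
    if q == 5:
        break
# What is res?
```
Trace:
  res=0
  res=0, q=0
  res=1, q=1
  res=2, q=2
  res=3, q=3
  res=4, q=4
  res=5, q=5

Final answer: 5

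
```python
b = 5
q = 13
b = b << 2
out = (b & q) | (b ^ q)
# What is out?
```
Trace:
  b=5
  b=5, q=13
  b=20, q=13
  b=20, q=13, out=29

Final answer: 29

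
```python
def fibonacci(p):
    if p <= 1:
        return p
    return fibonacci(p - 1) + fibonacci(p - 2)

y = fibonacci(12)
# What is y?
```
Call trace (a repeated sub-call is expanded the first time; later identical calls just restate its return value):
fibonacci(p=12)
  fibonacci(p=11)
    fibonacci(p=10)
      fibonacci(p=9)
        fibonacci(p=8)
          fibonacci(p=7)
            fibonacci(p=6)
              fibonacci(p=5)
                fibonacci(p=4)
                  fibonacci(p=3)
                    fibonacci(p=2)
                      fibonacci(p=1)
                      -> return 1
                      fibonacci(p=0)
                      -> return 0
                    -> return 1
                    fibonacci(p=1)
                    -> return 1
                  -> return 2
                  fibonacci(p=2) -> return 1  (same call as traced above)
                -> return 3
                fibonacci(p=3) -> return 2  (same call as traced above)
              -> return 5
              fibonacci(p=4) -> return 3  (same call as traced above)
            -> return 8
            fibonacci(p=5) -> return 5  (same call as traced above)
          -> return 13
          fibonacci(p=6) -> return 8  (same call as traced above)
        -> return 21
        fibonacci(p=7) -> return 13  (same call as traced above)
      -> return 34
      fibonacci(p=8) -> return 21  (same call as traced above)
    -> return 55
    fibonacci(p=9) -> return 34  (same call as traced above)
  -> return 89
  fibonacci(p=10) -> return 55  (same call as traced above)
-> return 144

Final answer: 144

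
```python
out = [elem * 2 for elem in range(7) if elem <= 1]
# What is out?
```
Trace:
  elem=0
  elem=1
  elem=2
  elem=3
  elem=4
  elem=5
  elem=6
  out=[0, 2]

Final answer: [0, 2]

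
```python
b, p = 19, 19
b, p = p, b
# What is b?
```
Trace:
  b=19, p=19
  b=19, p=19

Final answer: 19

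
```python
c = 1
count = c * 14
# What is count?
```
Trace:
  c=1
  c=1, count=14

Final answer: 14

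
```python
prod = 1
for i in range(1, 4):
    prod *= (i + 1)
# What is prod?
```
Trace:
  prod=1
  prod=2, i=1
  prod=6, i=2
  prod=24, i=3

Final answer: 24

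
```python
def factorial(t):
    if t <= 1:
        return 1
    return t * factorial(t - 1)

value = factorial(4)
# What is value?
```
Call trace:
factorial(t=4)
  factorial(t=3)
    factorial(t=2)
      factorial(t=1)
      -> return 1
    -> return 2
  -> return 6
-> return 24

Final answer: 24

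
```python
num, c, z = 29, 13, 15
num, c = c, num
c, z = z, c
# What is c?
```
Trace:
  num=29, c=13, z=15
  num=13, c=29, z=15
  num=13, c=15, z=29

Final answer: 15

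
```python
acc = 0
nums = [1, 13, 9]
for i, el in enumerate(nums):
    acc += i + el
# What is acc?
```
Trace:
  acc=0
  acc=1, i=0, el=1
  acc=15, i=1, el=13
  acc=26, i=2, el=9

Final answer: 26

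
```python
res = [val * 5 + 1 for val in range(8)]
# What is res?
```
Trace:
  val=0
  val=1
  val=2
  val=3
  val=4
  val=5
  val=6
  val=7
  res=[1, 6, 11, 16, 21, 26, 31, 36]

Final answer: [1, 6, 11, 16, 21, 26, 31, 36]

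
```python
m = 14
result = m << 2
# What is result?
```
Trace:
  m=14
  m=14, result=56

Final answer: 56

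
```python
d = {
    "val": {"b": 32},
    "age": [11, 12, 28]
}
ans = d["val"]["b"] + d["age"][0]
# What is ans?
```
Trace:
  d={'val': {'b': 32}, 'age': [11, 12, 28]}
  d={'val': {'b': 32}, 'age': [11, 12, 28]}, ans=43

Final answer: 43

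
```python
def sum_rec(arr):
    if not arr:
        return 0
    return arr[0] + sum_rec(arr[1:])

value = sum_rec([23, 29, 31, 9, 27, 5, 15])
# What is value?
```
Call trace:
sum_rec(arr=[23, 29, 31, 9, 27, 5, 15])
  sum_rec(arr=[29, 31, 9, 27, 5, 15])
    sum_rec(arr=[31, 9, 27, 5, 15])
      sum_rec(arr=[9, 27, 5, 15])
        sum_rec(arr=[27, 5, 15])
          sum_rec(arr=[5, 15])
            sum_rec(arr=[15])
              sum_rec(arr=[])
              -> return 0
            -> return 15
          -> return 20
        -> return 47
      -> return 56
    -> return 87
  -> return 116
-> return 139

Final answer: 139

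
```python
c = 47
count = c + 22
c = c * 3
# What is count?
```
Trace:
  c=47
  c=47, count=69
  c=141, count=69

Final answer: 69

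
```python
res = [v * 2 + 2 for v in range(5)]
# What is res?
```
Trace:
  v=0
  v=1
  v=2
  v=3
  v=4
  res=[2, 4, 6, 8, 10]

Final answer: [2, 4, 6, 8, 10]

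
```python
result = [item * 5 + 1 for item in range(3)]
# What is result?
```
Trace:
  item=0
  item=1
  item=2
  result=[1, 6, 11]

Final answer: [1, 6, 11]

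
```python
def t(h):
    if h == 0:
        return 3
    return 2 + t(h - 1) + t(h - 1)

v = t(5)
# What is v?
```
Call trace (a repeated sub-call is expanded the first time; later identical calls just restate its return value):
t(h=5)
  t(h=4)
    t(h=3)
      t(h=2)
        t(h=1)
          t(h=0)
          -> return 3
          t(h=0)
          -> return 3
        -> return 8
        t(h=1) -> return 8  (same call as traced above)
      -> return 18
      t(h=2) -> return 18  (same call as traced above)
    -> return 38
    t(h=3) -> return 38  (same call as traced above)
  -> return 78
  t(h=4) -> return 78  (same call as traced above)
-> return 158

Final answer: 158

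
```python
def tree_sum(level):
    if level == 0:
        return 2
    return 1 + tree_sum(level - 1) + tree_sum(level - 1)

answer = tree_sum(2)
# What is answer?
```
Call trace (a repeated sub-call is expanded the first time; later identical calls just restate its return value):
tree_sum(level=2)
  tree_sum(level=1)
    tree_sum(level=0)
    -> return 2
    tree_sum(level=0)
    -> return 2
  -> return 5
  tree_sum(level=1) -> return 5  (same call as traced above)
-> return 11

Final answer: 11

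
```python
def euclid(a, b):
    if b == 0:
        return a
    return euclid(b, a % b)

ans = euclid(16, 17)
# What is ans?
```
Call trace:
euclid(a=16, b=17)
  euclid(a=17, b=16)
    euclid(a=16, b=1)
      euclid(a=1, b=0)
      -> return 1
    -> return 1
  -> return 1
-> return 1

Final answer: 1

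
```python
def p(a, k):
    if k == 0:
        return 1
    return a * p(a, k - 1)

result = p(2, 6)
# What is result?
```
Call trace:
p(a=2, k=6)
  p(a=2, k=5)
    p(a=2, k=4)
      p(a=2, k=3)
        p(a=2, k=2)
          p(a=2, k=1)
            p(a=2, k=0)
            -> return 1
          -> return 2
        -> return 4
      -> return 8
    -> return 16
  -> return 32
-> return 64

Final answer: 64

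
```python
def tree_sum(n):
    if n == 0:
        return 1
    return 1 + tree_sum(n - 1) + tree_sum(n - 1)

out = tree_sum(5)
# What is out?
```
Call trace (a repeated sub-call is expanded the first time; later identical calls just restate its return value):
tree_sum(n=5)
  tree_sum(n=4)
    tree_sum(n=3)
      tree_sum(n=2)
        tree_sum(n=1)
          tree_sum(n=0)
          -> return 1
          tree_sum(n=0)
          -> return 1
        -> return 3
        tree_sum(n=1) -> return 3  (same call as traced above)
      -> return 7
      tree_sum(n=2) -> return 7  (same call as traced above)
    -> return 15
    tree_sum(n=3) -> return 15  (same call as traced above)
  -> return 31
  tree_sum(n=4) -> return 31  (same call as traced above)
-> return 63

Final answer: 63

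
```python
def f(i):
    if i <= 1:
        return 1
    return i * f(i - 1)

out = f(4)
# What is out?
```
Call trace:
f(i=4)
  f(i=3)
    f(i=2)
      f(i=1)
      -> return 1
    -> return 2
  -> return 6
-> return 24

Final answer: 24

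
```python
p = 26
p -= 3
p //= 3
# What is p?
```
Trace:
  p=26
  p=23
  p=7

Final answer: 7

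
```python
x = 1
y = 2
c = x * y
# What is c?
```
Trace:
  x=1
  x=1, y=2
  x=1, y=2, c=2

Final answer: 2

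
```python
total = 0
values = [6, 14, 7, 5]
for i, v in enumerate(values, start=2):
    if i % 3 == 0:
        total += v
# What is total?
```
Trace:
  total=0
  total=0, i=2, v=6
  total=14, i=3, v=14
  total=14, i=4, v=7
  total=14, i=5, v=5

Final answer: 14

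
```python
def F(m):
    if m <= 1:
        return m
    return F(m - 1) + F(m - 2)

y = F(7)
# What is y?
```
Call trace (a repeated sub-call is expanded the first time; later identical calls just restate its return value):
F(m=7)
  F(m=6)
    F(m=5)
      F(m=4)
        F(m=3)
          F(m=2)
            F(m=1)
            -> return 1
            F(m=0)
            -> return 0
          -> return 1
          F(m=1)
          -> return 1
        -> return 2
        F(m=2) -> return 1  (same call as traced above)
      -> return 3
      F(m=3) -> return 2  (same call as traced above)
    -> return 5
    F(m=4) -> return 3  (same call as traced above)
  -> return 8
  F(m=5) -> return 5  (same call as traced above)
-> return 13

Final answer: 13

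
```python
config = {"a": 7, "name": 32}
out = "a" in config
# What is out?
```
Trace:
  config={'a': 7, 'name': 32}
  config={'a': 7, 'name': 32}, out=True

Final answer: True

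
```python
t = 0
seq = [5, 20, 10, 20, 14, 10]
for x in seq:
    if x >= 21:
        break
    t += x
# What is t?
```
Trace:
  t=0
  t=5, x=5
  t=25, x=20
  t=35, x=10
  t=55, x=20
  t=69, x=14
  t=79, x=10

Final answer: 79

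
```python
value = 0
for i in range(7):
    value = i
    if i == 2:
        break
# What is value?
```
Trace:
  value=0
  value=0, i=0
  value=1, i=1
  value=2, i=2

Final answer: 2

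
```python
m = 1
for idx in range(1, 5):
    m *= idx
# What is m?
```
Trace:
  m=1
  m=1, idx=1
  m=2, idx=2
  m=6, idx=3
  m=24, idx=4

Final answer: 24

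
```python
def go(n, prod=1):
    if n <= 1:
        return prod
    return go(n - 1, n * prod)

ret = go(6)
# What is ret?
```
Call trace:
go(n=6, prod=1)
  go(n=5, prod=6)
    go(n=4, prod=30)
      go(n=3, prod=120)
        go(n=2, prod=360)
          go(n=1, prod=720)
          -> return 720
        -> return 720
      -> return 720
    -> return 720
  -> return 720
-> return 720

Final answer: 720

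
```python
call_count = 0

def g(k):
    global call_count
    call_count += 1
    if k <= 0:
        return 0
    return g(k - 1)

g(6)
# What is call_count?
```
Call trace:
g(k=6)
  g(k=5)
    g(k=4)
      g(k=3)
        g(k=2)
          g(k=1)
            g(k=0)
            -> return 0
          -> return 0
        -> return 0
      -> return 0
    -> return 0
  -> return 0
-> return 0

call_count is incremented once per call. g is entered once for each k = 6, 5, 4, 3, 2, 1, 0 (the k <= 0 call returns without recursing), i.e. 6 + 1 calls.
call_count = 7

Final answer: 7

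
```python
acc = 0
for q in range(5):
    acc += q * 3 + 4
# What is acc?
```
Trace:
  acc=0
  acc=4, q=0
  acc=11, q=1
  acc=21, q=2
  acc=34, q=3
  acc=50, q=4

Final answer: 50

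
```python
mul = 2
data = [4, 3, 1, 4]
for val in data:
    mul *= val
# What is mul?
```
Trace:
  mul=2
  mul=8, val=4
  mul=24, val=3
  mul=24, val=1
  mul=96, val=4

Final answer: 96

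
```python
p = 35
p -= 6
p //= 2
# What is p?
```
Trace:
  p=35
  p=29
  p=14

Final answer: 14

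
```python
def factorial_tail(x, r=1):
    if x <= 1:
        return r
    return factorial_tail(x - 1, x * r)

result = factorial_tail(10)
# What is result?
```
Call trace:
factorial_tail(x=10, r=1)
  factorial_tail(x=9, r=10)
    factorial_tail(x=8, r=90)
      factorial_tail(x=7, r=720)
        factorial_tail(x=6, r=5040)
          factorial_tail(x=5, r=30240)
            factorial_tail(x=4, r=151200)
              factorial_tail(x=3, r=604800)
                factorial_tail(x=2, r=1814400)
                  factorial_tail(x=1, r=3628800)
                  -> return 3628800
                -> return 3628800
              -> return 3628800
            -> return 3628800
          -> return 3628800
        -> return 3628800
      -> return 3628800
    -> return 3628800
  -> return 3628800
-> return 3628800

Final answer: 3628800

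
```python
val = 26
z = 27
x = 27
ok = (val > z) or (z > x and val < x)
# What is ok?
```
Trace:
  val=26
  val=26, z=27
  val=26, z=27, x=27
  val=26, z=27, x=27, ok=False

Final answer: False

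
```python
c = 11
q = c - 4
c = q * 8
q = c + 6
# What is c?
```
Trace:
  c=11
  c=11, q=7
  c=56, q=7
  c=56, q=62

Final answer: 56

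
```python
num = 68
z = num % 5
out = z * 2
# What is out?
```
Trace:
  num=68
  num=68, z=3
  num=68, z=3, out=6

Final answer: 6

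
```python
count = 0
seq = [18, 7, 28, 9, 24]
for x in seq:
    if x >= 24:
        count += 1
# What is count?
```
Trace:
  count=0
  count=0, x=18
  count=0, x=7
  count=1, x=28
  count=1, x=9
  count=2, x=24

Final answer: 2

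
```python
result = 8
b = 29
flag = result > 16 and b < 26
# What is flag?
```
Trace:
  result=8
  result=8, b=29
  result=8, b=29, flag=False

Final answer: False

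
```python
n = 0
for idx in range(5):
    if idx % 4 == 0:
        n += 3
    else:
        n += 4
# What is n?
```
Trace:
  n=0
  n=3, idx=0
  n=7, idx=1
  n=11, idx=2
  n=15, idx=3
  n=18, idx=4

Final answer: 18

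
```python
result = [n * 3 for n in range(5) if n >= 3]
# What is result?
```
Trace:
  n=0
  n=1
  n=2
  n=3
  n=4
  result=[9, 12]

Final answer: [9, 12]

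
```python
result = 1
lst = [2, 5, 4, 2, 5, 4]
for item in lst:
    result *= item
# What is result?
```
Trace:
  result=1
  result=2, item=2
  result=10, item=5
  result=40, item=4
  result=80, item=2
  result=400, item=5
  result=1600, item=4

Final answer: 1600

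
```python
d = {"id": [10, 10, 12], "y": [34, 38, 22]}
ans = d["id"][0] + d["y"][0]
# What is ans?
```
Trace:
  d={'id': [10, 10, 12], 'y': [34, 38, 22]}
  d={'id': [10, 10, 12], 'y': [34, 38, 22]}, ans=44

Final answer: 44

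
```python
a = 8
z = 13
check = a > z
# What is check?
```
Trace:
  a=8
  a=8, z=13
  a=8, z=13, check=False

Final answer: False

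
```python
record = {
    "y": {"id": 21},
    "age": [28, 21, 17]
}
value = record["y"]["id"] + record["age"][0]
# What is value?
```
Trace:
  record={'y': {'id': 21}, 'age': [28, 21, 17]}
  record={'y': {'id': 21}, 'age': [28, 21, 17]}, value=49

Final answer: 49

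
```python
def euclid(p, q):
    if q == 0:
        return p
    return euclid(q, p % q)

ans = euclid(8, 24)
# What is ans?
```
Call trace:
euclid(p=8, q=24)
  euclid(p=24, q=8)
    euclid(p=8, q=0)
    -> return 8
  -> return 8
-> return 8

Final answer: 8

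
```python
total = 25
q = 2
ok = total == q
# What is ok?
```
Trace:
  total=25
  total=25, q=2
  total=25, q=2, ok=False

Final answer: False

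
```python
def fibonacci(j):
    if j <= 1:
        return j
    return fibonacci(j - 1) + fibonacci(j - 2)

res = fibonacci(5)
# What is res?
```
Call trace (a repeated sub-call is expanded the first time; later identical calls just restate its return value):
fibonacci(j=5)
  fibonacci(j=4)
    fibonacci(j=3)
      fibonacci(j=2)
        fibonacci(j=1)
        -> return 1
        fibonacci(j=0)
        -> return 0
      -> return 1
      fibonacci(j=1)
      -> return 1
    -> return 2
    fibonacci(j=2) -> return 1  (same call as traced above)
  -> return 3
  fibonacci(j=3) -> return 2  (same call as traced above)
-> return 5

Final answer: 5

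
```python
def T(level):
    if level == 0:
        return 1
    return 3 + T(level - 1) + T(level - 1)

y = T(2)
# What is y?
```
Call trace (a repeated sub-call is expanded the first time; later identical calls just restate its return value):
T(level=2)
  T(level=1)
    T(level=0)
    -> return 1
    T(level=0)
    -> return 1
  -> return 5
  T(level=1) -> return 5  (same call as traced above)
-> return 13

Final answer: 13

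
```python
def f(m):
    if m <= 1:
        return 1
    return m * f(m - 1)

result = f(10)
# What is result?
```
Call trace:
f(m=10)
  f(m=9)
    f(m=8)
      f(m=7)
        f(m=6)
          f(m=5)
            f(m=4)
              f(m=3)
                f(m=2)
                  f(m=1)
                  -> return 1
                -> return 2
              -> return 6
            -> return 24
          -> return 120
        -> return 720
      -> return 5040
    -> return 40320
  -> return 362880
-> return 3628800

Final answer: 3628800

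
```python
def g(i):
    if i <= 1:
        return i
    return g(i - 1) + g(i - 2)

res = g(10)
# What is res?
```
Call trace (a repeated sub-call is expanded the first time; later identical calls just restate its return value):
g(i=10)
  g(i=9)
    g(i=8)
      g(i=7)
        g(i=6)
          g(i=5)
            g(i=4)
              g(i=3)
                g(i=2)
                  g(i=1)
                  -> return 1
                  g(i=0)
                  -> return 0
                -> return 1
                g(i=1)
                -> return 1
              -> return 2
              g(i=2) -> return 1  (same call as traced above)
            -> return 3
            g(i=3) -> return 2  (same call as traced above)
          -> return 5
          g(i=4) -> return 3  (same call as traced above)
        -> return 8
        g(i=5) -> return 5  (same call as traced above)
      -> return 13
      g(i=6) -> return 8  (same call as traced above)
    -> return 21
    g(i=7) -> return 13  (same call as traced above)
  -> return 34
  g(i=8) -> return 21  (same call as traced above)
-> return 55

Final answer: 55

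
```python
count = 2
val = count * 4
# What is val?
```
Trace:
  count=2
  count=2, val=8

Final answer: 8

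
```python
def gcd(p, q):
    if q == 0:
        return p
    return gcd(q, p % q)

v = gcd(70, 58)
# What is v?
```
Call trace:
gcd(p=70, q=58)
  gcd(p=58, q=12)
    gcd(p=12, q=10)
      gcd(p=10, q=2)
        gcd(p=2, q=0)
        -> return 2
      -> return 2
    -> return 2
  -> return 2
-> return 2

Final answer: 2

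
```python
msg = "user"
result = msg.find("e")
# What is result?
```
Trace:
  msg='user'
  msg='user', result=2

Final answer: 2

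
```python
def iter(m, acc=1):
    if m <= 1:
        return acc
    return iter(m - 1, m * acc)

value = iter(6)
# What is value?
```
Call trace:
iter(m=6, acc=1)
  iter(m=5, acc=6)
    iter(m=4, acc=30)
      iter(m=3, acc=120)
        iter(m=2, acc=360)
          iter(m=1, acc=720)
          -> return 720
        -> return 720
      -> return 720
    -> return 720
  -> return 720
-> return 720

Final answer: 720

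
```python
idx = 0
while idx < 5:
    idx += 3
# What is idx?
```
Trace:
  idx=0
  idx=3
  idx=6

Final answer: 6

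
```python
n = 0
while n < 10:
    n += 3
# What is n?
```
Trace:
  n=0
  n=3
  n=6
  n=9
  n=12

Final answer: 12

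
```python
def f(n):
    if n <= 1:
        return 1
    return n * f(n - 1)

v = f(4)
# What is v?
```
Call trace:
f(n=4)
  f(n=3)
    f(n=2)
      f(n=1)
      -> return 1
    -> return 2
  -> return 6
-> return 24

Final answer: 24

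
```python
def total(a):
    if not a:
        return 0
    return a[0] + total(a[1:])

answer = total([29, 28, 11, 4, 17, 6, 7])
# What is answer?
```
Call trace:
total(a=[29, 28, 11, 4, 17, 6, 7])
  total(a=[28, 11, 4, 17, 6, 7])
    total(a=[11, 4, 17, 6, 7])
      total(a=[4, 17, 6, 7])
        total(a=[17, 6, 7])
          total(a=[6, 7])
            total(a=[7])
              total(a=[])
              -> return 0
            -> return 7
          -> return 13
        -> return 30
      -> return 34
    -> return 45
  -> return 73
-> return 102

Final answer: 102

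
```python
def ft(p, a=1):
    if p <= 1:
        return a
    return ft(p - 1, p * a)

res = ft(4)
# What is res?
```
Call trace:
ft(p=4, a=1)
  ft(p=3, a=4)
    ft(p=2, a=12)
      ft(p=1, a=24)
      -> return 24
    -> return 24
  -> return 24
-> return 24

Final answer: 24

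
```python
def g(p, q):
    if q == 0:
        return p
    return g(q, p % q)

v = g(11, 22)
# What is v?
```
Call trace:
g(p=11, q=22)
  g(p=22, q=11)
    g(p=11, q=0)
    -> return 11
  -> return 11
-> return 11

Final answer: 11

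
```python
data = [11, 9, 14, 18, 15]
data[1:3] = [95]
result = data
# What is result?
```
Trace:
  data=[11, 9, 14, 18, 15]
  data=[11, 95, 18, 15]
  data=[11, 95, 18, 15], result=[11, 95, 18, 15]

Final answer: [11, 95, 18, 15]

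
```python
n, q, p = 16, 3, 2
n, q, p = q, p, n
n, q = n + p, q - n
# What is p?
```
Trace:
  n=16, q=3, p=2
  n=3, q=2, p=16
  n=19, q=-1, p=16

Final answer: 16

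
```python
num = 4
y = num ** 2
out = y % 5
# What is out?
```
Trace:
  num=4
  num=4, y=16
  num=4, y=16, out=1

Final answer: 1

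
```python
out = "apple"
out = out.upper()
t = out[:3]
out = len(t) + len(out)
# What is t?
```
Trace:
  out='apple'
  out='APPLE'
  out='APPLE', t='APP'
  out=8, t='APP'

Final answer: 'APP'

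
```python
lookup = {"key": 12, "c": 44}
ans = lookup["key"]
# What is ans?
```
Trace:
  lookup={'key': 12, 'c': 44}
  lookup={'key': 12, 'c': 44}, ans=12

Final answer: 12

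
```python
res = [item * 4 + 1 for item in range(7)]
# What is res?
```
Trace:
  item=0
  item=1
  item=2
  item=3
  item=4
  item=5
  item=6
  res=[1, 5, 9, 13, 17, 21, 25]

Final answer: [1, 5, 9, 13, 17, 21, 25]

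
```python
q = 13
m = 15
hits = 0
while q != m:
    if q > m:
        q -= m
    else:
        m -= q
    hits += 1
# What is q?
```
Trace:
  q=13
  q=13, m=15
  q=13, m=15, hits=0
  q=13, m=2, hits=1
  q=11, m=2, hits=2
  q=9, m=2, hits=3
  q=7, m=2, hits=4
  q=5, m=2, hits=5
  q=3, m=2, hits=6
  q=1, m=2, hits=7
  q=1, m=1, hits=8

Final answer: 1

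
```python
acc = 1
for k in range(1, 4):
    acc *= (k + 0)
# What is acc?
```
Trace:
  acc=1
  acc=1, k=1
  acc=2, k=2
  acc=6, k=3

Final answer: 6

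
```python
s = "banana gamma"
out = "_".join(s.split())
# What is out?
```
Trace:
  s='banana gamma'
  s='banana gamma', out='banana_gamma'

Final answer: 'banana_gamma'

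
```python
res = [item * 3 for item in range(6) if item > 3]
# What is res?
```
Trace:
  item=0
  item=1
  item=2
  item=3
  item=4
  item=5
  res=[12, 15]

Final answer: [12, 15]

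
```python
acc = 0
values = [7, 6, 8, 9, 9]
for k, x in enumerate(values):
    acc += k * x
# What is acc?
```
Trace:
  acc=0
  acc=0, k=0, x=7
  acc=6, k=1, x=6
  acc=22, k=2, x=8
  acc=49, k=3, x=9
  acc=85, k=4, x=9

Final answer: 85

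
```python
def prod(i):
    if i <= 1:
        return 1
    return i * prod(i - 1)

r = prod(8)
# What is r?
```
Call trace:
prod(i=8)
  prod(i=7)
    prod(i=6)
      prod(i=5)
        prod(i=4)
          prod(i=3)
            prod(i=2)
              prod(i=1)
              -> return 1
            -> return 2
          -> return 6
        -> return 24
      -> return 120
    -> return 720
  -> return 5040
-> return 40320

Final answer: 40320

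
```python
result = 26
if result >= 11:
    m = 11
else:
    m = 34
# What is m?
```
Trace:
  result=26
  result=26, m=11

Final answer: 11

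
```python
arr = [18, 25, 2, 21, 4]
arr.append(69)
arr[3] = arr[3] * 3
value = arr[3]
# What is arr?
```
Trace:
  arr=[18, 25, 2, 21, 4]
  arr=[18, 25, 2, 21, 4, 69]
  arr=[18, 25, 2, 63, 4, 69]
  arr=[18, 25, 2, 63, 4, 69], value=63

Final answer: [18, 25, 2, 63, 4, 69]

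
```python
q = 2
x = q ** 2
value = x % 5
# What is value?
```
Trace:
  q=2
  q=2, x=4
  q=2, x=4, value=4

Final answer: 4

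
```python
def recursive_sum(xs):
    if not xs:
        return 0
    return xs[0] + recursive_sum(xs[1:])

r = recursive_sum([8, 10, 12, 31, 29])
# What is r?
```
Call trace:
recursive_sum(xs=[8, 10, 12, 31, 29])
  recursive_sum(xs=[10, 12, 31, 29])
    recursive_sum(xs=[12, 31, 29])
      recursive_sum(xs=[31, 29])
        recursive_sum(xs=[29])
          recursive_sum(xs=[])
          -> return 0
        -> return 29
      -> return 60
    -> return 72
  -> return 82
-> return 90

Final answer: 90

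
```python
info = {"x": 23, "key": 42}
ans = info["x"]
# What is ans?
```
Trace:
  info={'x': 23, 'key': 42}
  info={'x': 23, 'key': 42}, ans=23

Final answer: 23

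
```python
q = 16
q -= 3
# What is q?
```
Trace:
  q=16
  q=13

Final answer: 13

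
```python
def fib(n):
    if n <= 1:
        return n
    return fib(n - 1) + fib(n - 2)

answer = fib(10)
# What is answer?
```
Call trace (a repeated sub-call is expanded the first time; later identical calls just restate its return value):
fib(n=10)
  fib(n=9)
    fib(n=8)
      fib(n=7)
        fib(n=6)
          fib(n=5)
            fib(n=4)
              fib(n=3)
                fib(n=2)
                  fib(n=1)
                  -> return 1
                  fib(n=0)
                  -> return 0
                -> return 1
                fib(n=1)
                -> return 1
              -> return 2
              fib(n=2) -> return 1  (same call as traced above)
            -> return 3
            fib(n=3) -> return 2  (same call as traced above)
          -> return 5
          fib(n=4) -> return 3  (same call as traced above)
        -> return 8
        fib(n=5) -> return 5  (same call as traced above)
      -> return 13
      fib(n=6) -> return 8  (same call as traced above)
    -> return 21
    fib(n=7) -> return 13  (same call as traced above)
  -> return 34
  fib(n=8) -> return 21  (same call as traced above)
-> return 55

Final answer: 55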